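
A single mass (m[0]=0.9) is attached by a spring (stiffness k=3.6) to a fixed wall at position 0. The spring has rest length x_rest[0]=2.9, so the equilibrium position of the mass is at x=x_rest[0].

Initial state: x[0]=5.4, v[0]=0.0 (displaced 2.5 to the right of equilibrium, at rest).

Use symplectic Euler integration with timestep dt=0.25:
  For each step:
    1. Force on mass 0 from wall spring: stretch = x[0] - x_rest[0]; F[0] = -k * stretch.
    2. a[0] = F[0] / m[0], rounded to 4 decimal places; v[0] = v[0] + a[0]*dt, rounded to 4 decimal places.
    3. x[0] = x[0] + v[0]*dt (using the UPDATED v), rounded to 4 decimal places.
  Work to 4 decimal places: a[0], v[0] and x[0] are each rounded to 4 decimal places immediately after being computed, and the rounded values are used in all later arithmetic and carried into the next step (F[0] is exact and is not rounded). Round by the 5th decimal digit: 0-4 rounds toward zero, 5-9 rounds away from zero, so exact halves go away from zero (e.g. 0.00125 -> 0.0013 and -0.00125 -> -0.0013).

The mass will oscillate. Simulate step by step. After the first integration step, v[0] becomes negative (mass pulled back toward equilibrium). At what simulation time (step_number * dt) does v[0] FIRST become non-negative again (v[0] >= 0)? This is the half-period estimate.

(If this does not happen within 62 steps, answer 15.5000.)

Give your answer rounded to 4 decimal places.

Answer: 1.7500

Derivation:
Step 0: x=[5.4000] v=[0.0000]
Step 1: x=[4.7750] v=[-2.5000]
Step 2: x=[3.6813] v=[-4.3750]
Step 3: x=[2.3922] v=[-5.1563]
Step 4: x=[1.2301] v=[-4.6485]
Step 5: x=[0.4855] v=[-2.9786]
Step 6: x=[0.3445] v=[-0.5641]
Step 7: x=[0.8424] v=[1.9914]
First v>=0 after going negative at step 7, time=1.7500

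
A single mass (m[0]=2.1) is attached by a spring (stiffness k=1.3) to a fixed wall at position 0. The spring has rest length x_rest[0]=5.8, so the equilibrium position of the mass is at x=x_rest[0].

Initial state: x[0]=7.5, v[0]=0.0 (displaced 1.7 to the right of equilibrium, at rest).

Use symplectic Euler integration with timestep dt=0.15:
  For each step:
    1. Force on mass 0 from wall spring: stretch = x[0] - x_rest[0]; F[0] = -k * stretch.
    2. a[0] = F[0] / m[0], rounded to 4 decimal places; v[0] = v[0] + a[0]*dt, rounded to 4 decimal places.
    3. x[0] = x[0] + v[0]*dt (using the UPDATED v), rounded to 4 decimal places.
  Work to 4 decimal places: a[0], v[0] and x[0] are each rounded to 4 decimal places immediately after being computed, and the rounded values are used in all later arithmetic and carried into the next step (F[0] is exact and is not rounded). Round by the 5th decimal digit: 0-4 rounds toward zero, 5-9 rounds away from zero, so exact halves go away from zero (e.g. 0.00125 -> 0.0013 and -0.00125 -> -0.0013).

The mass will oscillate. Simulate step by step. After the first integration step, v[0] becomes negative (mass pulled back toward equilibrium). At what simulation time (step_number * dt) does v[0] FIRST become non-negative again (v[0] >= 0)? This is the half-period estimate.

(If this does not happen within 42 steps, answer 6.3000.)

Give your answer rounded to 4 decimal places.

Answer: 4.0500

Derivation:
Step 0: x=[7.5000] v=[0.0000]
Step 1: x=[7.4763] v=[-0.1579]
Step 2: x=[7.4293] v=[-0.3136]
Step 3: x=[7.3596] v=[-0.4649]
Step 4: x=[7.2681] v=[-0.6097]
Step 5: x=[7.1562] v=[-0.7460]
Step 6: x=[7.0254] v=[-0.8719]
Step 7: x=[6.8775] v=[-0.9857]
Step 8: x=[6.7146] v=[-1.0858]
Step 9: x=[6.5390] v=[-1.1707]
Step 10: x=[6.3531] v=[-1.2393]
Step 11: x=[6.1595] v=[-1.2907]
Step 12: x=[5.9609] v=[-1.3241]
Step 13: x=[5.7601] v=[-1.3390]
Step 14: x=[5.5598] v=[-1.3353]
Step 15: x=[5.3629] v=[-1.3130]
Step 16: x=[5.1720] v=[-1.2724]
Step 17: x=[4.9899] v=[-1.2141]
Step 18: x=[4.8191] v=[-1.1389]
Step 19: x=[4.6619] v=[-1.0478]
Step 20: x=[4.5206] v=[-0.9421]
Step 21: x=[4.3971] v=[-0.8233]
Step 22: x=[4.2932] v=[-0.6930]
Step 23: x=[4.2102] v=[-0.5531]
Step 24: x=[4.1494] v=[-0.4055]
Step 25: x=[4.1116] v=[-0.2522]
Step 26: x=[4.0973] v=[-0.0954]
Step 27: x=[4.1067] v=[0.0627]
First v>=0 after going negative at step 27, time=4.0500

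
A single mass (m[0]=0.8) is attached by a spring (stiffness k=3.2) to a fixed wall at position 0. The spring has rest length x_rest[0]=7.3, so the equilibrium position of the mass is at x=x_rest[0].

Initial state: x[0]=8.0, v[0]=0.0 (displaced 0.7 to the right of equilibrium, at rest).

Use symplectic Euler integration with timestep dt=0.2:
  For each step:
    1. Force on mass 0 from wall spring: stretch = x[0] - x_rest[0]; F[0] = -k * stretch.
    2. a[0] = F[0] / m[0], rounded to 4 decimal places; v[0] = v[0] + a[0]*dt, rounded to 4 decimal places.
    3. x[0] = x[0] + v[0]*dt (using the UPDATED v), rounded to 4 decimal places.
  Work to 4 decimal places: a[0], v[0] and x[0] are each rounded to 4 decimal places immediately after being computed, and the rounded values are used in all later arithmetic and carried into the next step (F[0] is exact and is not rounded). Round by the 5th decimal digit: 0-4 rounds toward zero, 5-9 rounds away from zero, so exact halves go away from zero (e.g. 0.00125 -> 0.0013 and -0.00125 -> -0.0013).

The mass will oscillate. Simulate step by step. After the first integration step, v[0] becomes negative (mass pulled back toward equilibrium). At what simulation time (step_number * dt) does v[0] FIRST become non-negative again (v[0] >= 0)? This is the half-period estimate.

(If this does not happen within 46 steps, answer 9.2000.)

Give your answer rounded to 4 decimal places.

Step 0: x=[8.0000] v=[0.0000]
Step 1: x=[7.8880] v=[-0.5600]
Step 2: x=[7.6819] v=[-1.0304]
Step 3: x=[7.4147] v=[-1.3359]
Step 4: x=[7.1292] v=[-1.4277]
Step 5: x=[6.8710] v=[-1.2911]
Step 6: x=[6.6814] v=[-0.9479]
Step 7: x=[6.5908] v=[-0.4530]
Step 8: x=[6.6137] v=[0.1144]
First v>=0 after going negative at step 8, time=1.6000

Answer: 1.6000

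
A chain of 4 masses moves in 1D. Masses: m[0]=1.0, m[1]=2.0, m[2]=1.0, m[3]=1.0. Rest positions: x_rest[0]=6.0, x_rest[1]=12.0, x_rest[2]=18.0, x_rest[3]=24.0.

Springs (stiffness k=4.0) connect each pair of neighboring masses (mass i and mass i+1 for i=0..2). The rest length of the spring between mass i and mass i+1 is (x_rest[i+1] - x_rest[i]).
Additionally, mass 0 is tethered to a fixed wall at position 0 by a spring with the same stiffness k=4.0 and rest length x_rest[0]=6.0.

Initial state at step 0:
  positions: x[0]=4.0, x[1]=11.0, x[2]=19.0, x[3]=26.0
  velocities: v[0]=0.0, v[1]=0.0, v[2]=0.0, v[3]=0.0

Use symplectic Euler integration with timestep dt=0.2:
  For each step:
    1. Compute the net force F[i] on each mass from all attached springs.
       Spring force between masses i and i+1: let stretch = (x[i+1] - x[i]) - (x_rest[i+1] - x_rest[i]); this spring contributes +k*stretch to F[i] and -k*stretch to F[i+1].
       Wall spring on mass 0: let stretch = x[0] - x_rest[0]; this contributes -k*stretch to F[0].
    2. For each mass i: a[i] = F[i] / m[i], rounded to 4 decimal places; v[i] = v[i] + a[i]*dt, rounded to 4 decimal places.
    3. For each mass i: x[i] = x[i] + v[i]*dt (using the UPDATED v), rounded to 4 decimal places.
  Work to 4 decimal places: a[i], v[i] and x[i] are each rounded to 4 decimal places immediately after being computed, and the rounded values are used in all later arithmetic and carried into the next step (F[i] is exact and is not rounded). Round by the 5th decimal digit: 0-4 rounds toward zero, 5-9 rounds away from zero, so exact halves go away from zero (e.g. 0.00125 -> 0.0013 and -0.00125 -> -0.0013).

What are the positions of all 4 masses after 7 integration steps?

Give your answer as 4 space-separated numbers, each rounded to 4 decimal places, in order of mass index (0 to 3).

Step 0: x=[4.0000 11.0000 19.0000 26.0000] v=[0.0000 0.0000 0.0000 0.0000]
Step 1: x=[4.4800 11.0800 18.8400 25.8400] v=[2.4000 0.4000 -0.8000 -0.8000]
Step 2: x=[5.2992 11.2528 18.5584 25.5200] v=[4.0960 0.8640 -1.4080 -1.6000]
Step 3: x=[6.2231 11.5338 18.2218 25.0461] v=[4.6195 1.4048 -1.6832 -2.3693]
Step 4: x=[7.0010 11.9249 17.9070 24.4404] v=[3.8896 1.9557 -1.5742 -3.0287]
Step 5: x=[7.4466 12.4007 17.6804 23.7493] v=[2.2279 2.3790 -1.1332 -3.4554]
Step 6: x=[7.4934 12.9025 17.5800 23.0472] v=[0.2339 2.5092 -0.5018 -3.5105]
Step 7: x=[7.2067 13.3458 17.6060 22.4303] v=[-1.4335 2.2166 0.1300 -3.0843]

Answer: 7.2067 13.3458 17.6060 22.4303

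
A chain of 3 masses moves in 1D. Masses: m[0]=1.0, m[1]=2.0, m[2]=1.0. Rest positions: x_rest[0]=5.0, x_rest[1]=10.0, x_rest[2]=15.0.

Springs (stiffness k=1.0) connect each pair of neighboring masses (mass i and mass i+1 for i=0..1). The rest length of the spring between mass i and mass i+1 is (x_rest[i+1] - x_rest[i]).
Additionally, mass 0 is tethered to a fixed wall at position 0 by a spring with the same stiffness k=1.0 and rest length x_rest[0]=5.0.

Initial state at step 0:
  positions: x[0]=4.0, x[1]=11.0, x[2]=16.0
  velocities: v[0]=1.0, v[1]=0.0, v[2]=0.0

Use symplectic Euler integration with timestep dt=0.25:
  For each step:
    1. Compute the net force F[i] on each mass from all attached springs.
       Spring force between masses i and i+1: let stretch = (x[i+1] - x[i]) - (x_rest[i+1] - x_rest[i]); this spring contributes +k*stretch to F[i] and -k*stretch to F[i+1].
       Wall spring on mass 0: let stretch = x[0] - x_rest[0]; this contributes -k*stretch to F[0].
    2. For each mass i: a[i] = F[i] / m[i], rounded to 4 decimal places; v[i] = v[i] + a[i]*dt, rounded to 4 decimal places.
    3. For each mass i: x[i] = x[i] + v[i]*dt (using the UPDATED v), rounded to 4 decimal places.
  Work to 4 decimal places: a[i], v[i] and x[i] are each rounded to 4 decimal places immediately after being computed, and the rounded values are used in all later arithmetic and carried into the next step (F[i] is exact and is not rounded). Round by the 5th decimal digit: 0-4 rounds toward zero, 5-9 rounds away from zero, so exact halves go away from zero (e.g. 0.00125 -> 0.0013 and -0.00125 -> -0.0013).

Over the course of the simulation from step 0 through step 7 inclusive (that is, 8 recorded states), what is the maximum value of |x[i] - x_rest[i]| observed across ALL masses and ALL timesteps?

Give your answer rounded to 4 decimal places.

Step 0: x=[4.0000 11.0000 16.0000] v=[1.0000 0.0000 0.0000]
Step 1: x=[4.4375 10.9375 16.0000] v=[1.7500 -0.2500 0.0000]
Step 2: x=[5.0039 10.8301 15.9961] v=[2.2656 -0.4297 -0.0156]
Step 3: x=[5.6217 10.7021 15.9818] v=[2.4712 -0.5122 -0.0571]
Step 4: x=[6.2057 10.5803 15.9501] v=[2.3359 -0.4873 -0.1270]
Step 5: x=[6.6752 10.4896 15.8952] v=[1.8781 -0.3629 -0.2195]
Step 6: x=[6.9659 10.4486 15.8150] v=[1.1629 -0.1640 -0.3209]
Step 7: x=[7.0389 10.4665 15.7119] v=[0.2921 0.0715 -0.4125]
Max displacement = 2.0389

Answer: 2.0389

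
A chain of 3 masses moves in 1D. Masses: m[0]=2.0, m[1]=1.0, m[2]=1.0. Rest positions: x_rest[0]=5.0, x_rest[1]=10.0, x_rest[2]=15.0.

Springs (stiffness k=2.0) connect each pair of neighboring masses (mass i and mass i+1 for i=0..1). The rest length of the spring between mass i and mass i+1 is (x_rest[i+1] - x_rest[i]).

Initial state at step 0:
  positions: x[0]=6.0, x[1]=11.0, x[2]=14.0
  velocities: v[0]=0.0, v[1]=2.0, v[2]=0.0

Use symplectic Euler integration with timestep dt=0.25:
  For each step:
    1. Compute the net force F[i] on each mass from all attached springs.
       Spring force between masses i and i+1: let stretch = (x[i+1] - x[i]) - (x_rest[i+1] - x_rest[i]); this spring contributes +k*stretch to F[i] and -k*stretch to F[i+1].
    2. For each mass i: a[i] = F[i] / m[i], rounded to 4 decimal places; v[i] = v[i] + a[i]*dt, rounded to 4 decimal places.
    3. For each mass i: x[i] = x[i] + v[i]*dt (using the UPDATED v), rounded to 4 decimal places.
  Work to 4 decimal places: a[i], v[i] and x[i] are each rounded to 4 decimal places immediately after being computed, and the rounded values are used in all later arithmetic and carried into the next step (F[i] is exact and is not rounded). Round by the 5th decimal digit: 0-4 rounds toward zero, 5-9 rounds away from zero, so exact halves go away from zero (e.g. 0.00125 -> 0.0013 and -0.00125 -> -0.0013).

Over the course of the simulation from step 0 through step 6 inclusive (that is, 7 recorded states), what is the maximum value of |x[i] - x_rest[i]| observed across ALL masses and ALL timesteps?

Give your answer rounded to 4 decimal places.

Step 0: x=[6.0000 11.0000 14.0000] v=[0.0000 2.0000 0.0000]
Step 1: x=[6.0000 11.2500 14.2500] v=[0.0000 1.0000 1.0000]
Step 2: x=[6.0156 11.2188 14.7500] v=[0.0625 -0.1250 2.0000]
Step 3: x=[6.0439 10.9786 15.4336] v=[0.1133 -0.9610 2.7344]
Step 4: x=[6.0682 10.6784 16.1853] v=[0.0970 -1.2009 3.0069]
Step 5: x=[6.0681 10.4903 16.8737] v=[-0.0005 -0.7526 2.7535]
Step 6: x=[6.0319 10.5473 17.3892] v=[-0.1450 0.2280 2.0618]
Max displacement = 2.3892

Answer: 2.3892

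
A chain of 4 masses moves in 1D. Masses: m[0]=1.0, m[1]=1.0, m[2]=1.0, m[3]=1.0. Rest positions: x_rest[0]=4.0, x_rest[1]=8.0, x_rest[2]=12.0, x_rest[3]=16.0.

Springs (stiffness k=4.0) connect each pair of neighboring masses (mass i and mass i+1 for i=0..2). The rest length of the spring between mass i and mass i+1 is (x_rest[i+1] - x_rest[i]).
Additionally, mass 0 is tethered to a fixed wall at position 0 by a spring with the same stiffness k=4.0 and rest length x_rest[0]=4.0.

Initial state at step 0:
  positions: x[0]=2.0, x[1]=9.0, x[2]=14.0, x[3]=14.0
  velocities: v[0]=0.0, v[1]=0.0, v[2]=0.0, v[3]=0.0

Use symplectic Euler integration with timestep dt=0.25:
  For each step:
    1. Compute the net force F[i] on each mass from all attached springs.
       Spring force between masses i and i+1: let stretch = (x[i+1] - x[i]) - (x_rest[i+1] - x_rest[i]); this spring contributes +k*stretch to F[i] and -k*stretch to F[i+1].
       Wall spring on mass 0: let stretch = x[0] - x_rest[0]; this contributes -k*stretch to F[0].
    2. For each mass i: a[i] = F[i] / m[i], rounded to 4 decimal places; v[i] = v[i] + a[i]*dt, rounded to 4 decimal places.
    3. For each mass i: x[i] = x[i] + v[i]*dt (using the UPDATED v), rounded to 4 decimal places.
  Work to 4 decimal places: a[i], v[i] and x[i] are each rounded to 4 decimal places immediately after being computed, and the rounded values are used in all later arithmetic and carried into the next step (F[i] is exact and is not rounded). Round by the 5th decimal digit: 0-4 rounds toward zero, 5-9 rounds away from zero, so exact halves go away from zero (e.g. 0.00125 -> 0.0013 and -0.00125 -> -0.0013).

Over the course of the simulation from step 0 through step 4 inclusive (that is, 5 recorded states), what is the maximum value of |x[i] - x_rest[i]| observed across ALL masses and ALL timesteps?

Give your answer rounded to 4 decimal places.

Step 0: x=[2.0000 9.0000 14.0000 14.0000] v=[0.0000 0.0000 0.0000 0.0000]
Step 1: x=[3.2500 8.5000 12.7500 15.0000] v=[5.0000 -2.0000 -5.0000 4.0000]
Step 2: x=[5.0000 7.7500 11.0000 16.4375] v=[7.0000 -3.0000 -7.0000 5.7500]
Step 3: x=[6.1875 7.1250 9.7969 17.5156] v=[4.7500 -2.5000 -4.8125 4.3125]
Step 4: x=[6.0625 6.9336 9.8555 17.6641] v=[-0.5000 -0.7656 0.2343 0.5938]
Max displacement = 2.2031

Answer: 2.2031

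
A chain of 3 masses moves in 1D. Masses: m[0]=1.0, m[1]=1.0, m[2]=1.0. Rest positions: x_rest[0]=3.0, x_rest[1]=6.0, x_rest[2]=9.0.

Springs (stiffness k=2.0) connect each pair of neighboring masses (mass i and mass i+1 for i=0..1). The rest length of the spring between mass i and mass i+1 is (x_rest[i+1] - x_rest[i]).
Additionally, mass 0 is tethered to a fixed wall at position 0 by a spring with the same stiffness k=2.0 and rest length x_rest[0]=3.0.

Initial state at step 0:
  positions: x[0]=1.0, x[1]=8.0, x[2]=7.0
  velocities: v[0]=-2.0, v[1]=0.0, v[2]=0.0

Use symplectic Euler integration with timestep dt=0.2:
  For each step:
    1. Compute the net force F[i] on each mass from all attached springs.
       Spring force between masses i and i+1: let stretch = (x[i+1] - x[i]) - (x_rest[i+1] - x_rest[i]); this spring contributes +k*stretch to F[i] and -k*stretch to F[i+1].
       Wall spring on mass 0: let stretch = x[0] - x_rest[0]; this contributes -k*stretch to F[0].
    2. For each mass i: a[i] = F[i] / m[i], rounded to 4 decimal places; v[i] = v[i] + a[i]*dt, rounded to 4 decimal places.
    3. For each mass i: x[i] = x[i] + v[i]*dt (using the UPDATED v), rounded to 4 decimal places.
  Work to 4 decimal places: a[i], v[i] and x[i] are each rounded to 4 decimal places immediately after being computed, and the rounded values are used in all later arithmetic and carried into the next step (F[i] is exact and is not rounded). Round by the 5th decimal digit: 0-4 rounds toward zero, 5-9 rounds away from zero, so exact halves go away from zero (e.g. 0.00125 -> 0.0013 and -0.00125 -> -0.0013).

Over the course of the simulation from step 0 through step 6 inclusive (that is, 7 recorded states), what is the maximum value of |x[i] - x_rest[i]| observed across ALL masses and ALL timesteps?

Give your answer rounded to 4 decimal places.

Step 0: x=[1.0000 8.0000 7.0000] v=[-2.0000 0.0000 0.0000]
Step 1: x=[1.0800 7.3600 7.3200] v=[0.4000 -3.2000 1.6000]
Step 2: x=[1.5760 6.2144 7.8832] v=[2.4800 -5.7280 2.8160]
Step 3: x=[2.3170 4.8312 8.5529] v=[3.7050 -6.9158 3.3485]
Step 4: x=[3.0738 3.5446 9.1649] v=[3.7839 -6.4328 3.0598]
Step 5: x=[3.6223 2.6700 9.5672] v=[2.7427 -4.3730 2.0117]
Step 6: x=[3.8049 2.4234 9.6578] v=[0.9129 -1.2332 0.4528]
Max displacement = 3.5766

Answer: 3.5766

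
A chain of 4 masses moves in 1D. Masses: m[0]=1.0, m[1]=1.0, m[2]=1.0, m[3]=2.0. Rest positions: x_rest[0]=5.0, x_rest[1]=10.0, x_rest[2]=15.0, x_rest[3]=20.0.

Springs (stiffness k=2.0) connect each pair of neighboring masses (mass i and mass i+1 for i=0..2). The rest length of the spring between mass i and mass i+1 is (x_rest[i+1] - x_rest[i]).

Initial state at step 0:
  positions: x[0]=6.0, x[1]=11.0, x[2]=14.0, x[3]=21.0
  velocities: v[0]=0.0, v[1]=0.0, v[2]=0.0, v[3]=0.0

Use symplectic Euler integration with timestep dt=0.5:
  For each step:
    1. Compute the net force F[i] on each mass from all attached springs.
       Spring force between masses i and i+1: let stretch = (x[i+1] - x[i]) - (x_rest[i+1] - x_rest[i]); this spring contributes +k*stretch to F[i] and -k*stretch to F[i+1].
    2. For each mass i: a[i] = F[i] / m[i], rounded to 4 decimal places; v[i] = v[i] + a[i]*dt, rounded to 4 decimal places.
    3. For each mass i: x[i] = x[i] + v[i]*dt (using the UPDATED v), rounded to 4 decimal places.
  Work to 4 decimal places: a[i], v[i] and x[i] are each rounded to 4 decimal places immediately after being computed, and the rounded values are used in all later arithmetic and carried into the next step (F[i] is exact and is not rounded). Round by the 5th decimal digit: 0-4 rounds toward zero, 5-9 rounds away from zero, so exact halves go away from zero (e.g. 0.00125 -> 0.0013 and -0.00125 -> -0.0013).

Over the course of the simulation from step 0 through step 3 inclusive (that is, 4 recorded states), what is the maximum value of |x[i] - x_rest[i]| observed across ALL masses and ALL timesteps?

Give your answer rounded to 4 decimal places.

Answer: 2.2500

Derivation:
Step 0: x=[6.0000 11.0000 14.0000 21.0000] v=[0.0000 0.0000 0.0000 0.0000]
Step 1: x=[6.0000 10.0000 16.0000 20.5000] v=[0.0000 -2.0000 4.0000 -1.0000]
Step 2: x=[5.5000 10.0000 17.2500 20.1250] v=[-1.0000 0.0000 2.5000 -0.7500]
Step 3: x=[4.7500 11.3750 16.3125 20.2813] v=[-1.5000 2.7500 -1.8750 0.3125]
Max displacement = 2.2500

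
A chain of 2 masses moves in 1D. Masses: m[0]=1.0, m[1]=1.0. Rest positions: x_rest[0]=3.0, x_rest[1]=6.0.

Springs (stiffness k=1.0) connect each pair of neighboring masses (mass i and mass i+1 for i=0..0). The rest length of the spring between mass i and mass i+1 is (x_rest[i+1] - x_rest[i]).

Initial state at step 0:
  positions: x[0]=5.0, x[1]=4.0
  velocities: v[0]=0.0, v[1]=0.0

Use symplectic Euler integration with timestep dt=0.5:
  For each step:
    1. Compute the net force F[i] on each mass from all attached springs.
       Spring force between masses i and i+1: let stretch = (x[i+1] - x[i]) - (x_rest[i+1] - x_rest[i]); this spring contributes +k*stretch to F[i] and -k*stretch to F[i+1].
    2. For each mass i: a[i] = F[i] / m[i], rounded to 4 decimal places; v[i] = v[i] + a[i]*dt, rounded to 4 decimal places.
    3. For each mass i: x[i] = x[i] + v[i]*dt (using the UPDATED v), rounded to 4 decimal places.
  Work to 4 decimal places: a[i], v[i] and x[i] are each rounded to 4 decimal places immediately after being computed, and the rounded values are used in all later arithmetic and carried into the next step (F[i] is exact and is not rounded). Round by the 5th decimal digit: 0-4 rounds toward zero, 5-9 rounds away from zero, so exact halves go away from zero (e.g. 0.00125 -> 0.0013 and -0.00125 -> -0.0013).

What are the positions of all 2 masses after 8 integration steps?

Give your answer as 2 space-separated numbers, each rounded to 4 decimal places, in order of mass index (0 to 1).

Step 0: x=[5.0000 4.0000] v=[0.0000 0.0000]
Step 1: x=[4.0000 5.0000] v=[-2.0000 2.0000]
Step 2: x=[2.5000 6.5000] v=[-3.0000 3.0000]
Step 3: x=[1.2500 7.7500] v=[-2.5000 2.5000]
Step 4: x=[0.8750 8.1250] v=[-0.7500 0.7500]
Step 5: x=[1.5625 7.4375] v=[1.3750 -1.3750]
Step 6: x=[2.9688 6.0313] v=[2.8125 -2.8125]
Step 7: x=[4.3907 4.6094] v=[2.8438 -2.8438]
Step 8: x=[5.1173 3.8828] v=[1.4532 -1.4532]

Answer: 5.1173 3.8828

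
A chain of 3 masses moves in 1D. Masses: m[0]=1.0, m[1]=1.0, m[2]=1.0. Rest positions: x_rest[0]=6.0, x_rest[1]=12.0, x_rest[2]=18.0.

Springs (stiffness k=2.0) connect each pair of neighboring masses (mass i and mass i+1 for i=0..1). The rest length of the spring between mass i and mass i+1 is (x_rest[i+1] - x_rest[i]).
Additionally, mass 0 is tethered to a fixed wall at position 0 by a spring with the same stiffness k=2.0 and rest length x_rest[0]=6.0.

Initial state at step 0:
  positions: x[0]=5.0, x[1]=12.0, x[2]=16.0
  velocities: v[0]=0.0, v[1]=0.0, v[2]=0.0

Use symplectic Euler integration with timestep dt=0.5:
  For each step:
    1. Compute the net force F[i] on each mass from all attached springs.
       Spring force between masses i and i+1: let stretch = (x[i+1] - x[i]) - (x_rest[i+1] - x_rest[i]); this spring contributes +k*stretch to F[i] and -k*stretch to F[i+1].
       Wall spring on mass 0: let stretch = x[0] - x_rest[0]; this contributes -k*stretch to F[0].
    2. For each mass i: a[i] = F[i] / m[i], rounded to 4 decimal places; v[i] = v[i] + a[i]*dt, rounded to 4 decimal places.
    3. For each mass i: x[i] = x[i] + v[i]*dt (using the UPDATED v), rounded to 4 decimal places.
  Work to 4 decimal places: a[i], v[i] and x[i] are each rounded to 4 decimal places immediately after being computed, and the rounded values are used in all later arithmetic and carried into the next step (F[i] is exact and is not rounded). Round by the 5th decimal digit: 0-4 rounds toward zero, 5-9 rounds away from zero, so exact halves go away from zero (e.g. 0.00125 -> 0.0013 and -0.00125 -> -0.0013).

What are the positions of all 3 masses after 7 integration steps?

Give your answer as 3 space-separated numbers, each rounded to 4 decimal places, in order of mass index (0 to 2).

Step 0: x=[5.0000 12.0000 16.0000] v=[0.0000 0.0000 0.0000]
Step 1: x=[6.0000 10.5000 17.0000] v=[2.0000 -3.0000 2.0000]
Step 2: x=[6.2500 10.0000 17.7500] v=[0.5000 -1.0000 1.5000]
Step 3: x=[5.2500 11.5000 17.6250] v=[-2.0000 3.0000 -0.2500]
Step 4: x=[4.7500 12.9375 17.4375] v=[-1.0000 2.8750 -0.3750]
Step 5: x=[5.9688 12.5313 18.0000] v=[2.4375 -0.8125 1.1250]
Step 6: x=[7.4844 11.5782 18.8282] v=[3.0312 -1.9063 1.6563]
Step 7: x=[7.3047 12.2032 19.0314] v=[-0.3594 1.2499 0.4063]

Answer: 7.3047 12.2032 19.0314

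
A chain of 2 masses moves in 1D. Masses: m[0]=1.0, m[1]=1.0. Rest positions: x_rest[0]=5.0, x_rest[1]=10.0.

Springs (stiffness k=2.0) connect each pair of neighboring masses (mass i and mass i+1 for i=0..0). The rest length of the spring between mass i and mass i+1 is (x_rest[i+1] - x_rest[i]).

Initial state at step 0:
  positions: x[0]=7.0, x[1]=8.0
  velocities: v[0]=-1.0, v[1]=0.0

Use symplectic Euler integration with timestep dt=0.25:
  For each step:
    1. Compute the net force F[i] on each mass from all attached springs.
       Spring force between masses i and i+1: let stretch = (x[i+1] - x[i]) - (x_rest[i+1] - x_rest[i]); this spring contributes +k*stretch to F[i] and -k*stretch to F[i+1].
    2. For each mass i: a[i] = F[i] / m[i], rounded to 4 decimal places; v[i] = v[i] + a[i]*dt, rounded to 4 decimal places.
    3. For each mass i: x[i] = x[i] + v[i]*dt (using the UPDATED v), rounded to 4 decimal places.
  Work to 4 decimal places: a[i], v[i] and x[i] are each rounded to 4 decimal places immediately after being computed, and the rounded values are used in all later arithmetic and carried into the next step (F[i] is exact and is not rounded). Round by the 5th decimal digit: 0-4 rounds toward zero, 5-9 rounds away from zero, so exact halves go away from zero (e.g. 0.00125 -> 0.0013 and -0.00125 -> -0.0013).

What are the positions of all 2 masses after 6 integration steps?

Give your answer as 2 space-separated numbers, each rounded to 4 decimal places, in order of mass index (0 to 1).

Step 0: x=[7.0000 8.0000] v=[-1.0000 0.0000]
Step 1: x=[6.2500 8.5000] v=[-3.0000 2.0000]
Step 2: x=[5.1563 9.3438] v=[-4.3750 3.3750]
Step 3: x=[3.9610 10.2891] v=[-4.7813 3.7813]
Step 4: x=[2.9317 11.0684] v=[-4.1173 3.1173]
Step 5: x=[2.2945 11.4557] v=[-2.5490 1.5490]
Step 6: x=[2.1774 11.3228] v=[-0.4684 -0.5316]

Answer: 2.1774 11.3228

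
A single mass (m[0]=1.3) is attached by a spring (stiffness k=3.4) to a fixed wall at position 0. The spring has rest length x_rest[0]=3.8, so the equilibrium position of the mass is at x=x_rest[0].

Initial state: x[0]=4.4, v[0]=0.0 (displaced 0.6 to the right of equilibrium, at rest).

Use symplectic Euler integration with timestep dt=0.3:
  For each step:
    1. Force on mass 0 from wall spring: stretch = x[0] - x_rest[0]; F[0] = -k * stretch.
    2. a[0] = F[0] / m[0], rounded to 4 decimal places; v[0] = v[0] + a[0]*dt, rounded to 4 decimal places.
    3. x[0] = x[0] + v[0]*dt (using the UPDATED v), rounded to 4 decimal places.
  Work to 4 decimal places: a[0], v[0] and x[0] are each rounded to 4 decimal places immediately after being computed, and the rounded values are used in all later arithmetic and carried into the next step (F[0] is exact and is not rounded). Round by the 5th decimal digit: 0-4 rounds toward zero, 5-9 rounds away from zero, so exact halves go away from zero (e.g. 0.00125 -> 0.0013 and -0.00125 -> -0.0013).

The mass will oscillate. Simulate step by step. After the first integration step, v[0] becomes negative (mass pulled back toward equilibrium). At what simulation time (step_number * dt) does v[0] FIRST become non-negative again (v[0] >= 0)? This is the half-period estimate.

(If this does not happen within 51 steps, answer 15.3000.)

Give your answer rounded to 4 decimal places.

Step 0: x=[4.4000] v=[0.0000]
Step 1: x=[4.2588] v=[-0.4708]
Step 2: x=[4.0096] v=[-0.8308]
Step 3: x=[3.7110] v=[-0.9953]
Step 4: x=[3.4334] v=[-0.9255]
Step 5: x=[3.2420] v=[-0.6379]
Step 6: x=[3.1820] v=[-0.2001]
Step 7: x=[3.2674] v=[0.2848]
First v>=0 after going negative at step 7, time=2.1000

Answer: 2.1000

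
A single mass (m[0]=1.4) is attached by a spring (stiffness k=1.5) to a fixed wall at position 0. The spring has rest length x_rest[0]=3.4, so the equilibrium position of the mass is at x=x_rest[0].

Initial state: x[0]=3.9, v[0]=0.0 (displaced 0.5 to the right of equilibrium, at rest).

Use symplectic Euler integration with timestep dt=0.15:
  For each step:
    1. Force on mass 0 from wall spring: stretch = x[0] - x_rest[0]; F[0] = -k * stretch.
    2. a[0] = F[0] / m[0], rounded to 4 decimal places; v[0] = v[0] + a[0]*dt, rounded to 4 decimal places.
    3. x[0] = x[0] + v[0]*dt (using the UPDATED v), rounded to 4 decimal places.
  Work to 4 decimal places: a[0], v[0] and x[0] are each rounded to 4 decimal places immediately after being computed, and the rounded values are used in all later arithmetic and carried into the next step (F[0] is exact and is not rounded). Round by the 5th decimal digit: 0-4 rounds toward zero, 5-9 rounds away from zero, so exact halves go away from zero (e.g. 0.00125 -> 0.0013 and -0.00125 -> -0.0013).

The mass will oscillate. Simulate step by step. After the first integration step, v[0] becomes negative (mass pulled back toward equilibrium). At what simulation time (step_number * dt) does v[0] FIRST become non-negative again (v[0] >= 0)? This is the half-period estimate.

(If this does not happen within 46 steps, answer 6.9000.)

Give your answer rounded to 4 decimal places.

Step 0: x=[3.9000] v=[0.0000]
Step 1: x=[3.8879] v=[-0.0804]
Step 2: x=[3.8641] v=[-0.1588]
Step 3: x=[3.8291] v=[-0.2334]
Step 4: x=[3.7837] v=[-0.3024]
Step 5: x=[3.7291] v=[-0.3641]
Step 6: x=[3.6666] v=[-0.4170]
Step 7: x=[3.5976] v=[-0.4598]
Step 8: x=[3.5239] v=[-0.4916]
Step 9: x=[3.4472] v=[-0.5115]
Step 10: x=[3.3693] v=[-0.5191]
Step 11: x=[3.2922] v=[-0.5142]
Step 12: x=[3.2177] v=[-0.4969]
Step 13: x=[3.1476] v=[-0.4676]
Step 14: x=[3.0836] v=[-0.4270]
Step 15: x=[3.0272] v=[-0.3762]
Step 16: x=[2.9798] v=[-0.3163]
Step 17: x=[2.9425] v=[-0.2488]
Step 18: x=[2.9162] v=[-0.1753]
Step 19: x=[2.9016] v=[-0.0975]
Step 20: x=[2.8990] v=[-0.0174]
Step 21: x=[2.9085] v=[0.0631]
First v>=0 after going negative at step 21, time=3.1500

Answer: 3.1500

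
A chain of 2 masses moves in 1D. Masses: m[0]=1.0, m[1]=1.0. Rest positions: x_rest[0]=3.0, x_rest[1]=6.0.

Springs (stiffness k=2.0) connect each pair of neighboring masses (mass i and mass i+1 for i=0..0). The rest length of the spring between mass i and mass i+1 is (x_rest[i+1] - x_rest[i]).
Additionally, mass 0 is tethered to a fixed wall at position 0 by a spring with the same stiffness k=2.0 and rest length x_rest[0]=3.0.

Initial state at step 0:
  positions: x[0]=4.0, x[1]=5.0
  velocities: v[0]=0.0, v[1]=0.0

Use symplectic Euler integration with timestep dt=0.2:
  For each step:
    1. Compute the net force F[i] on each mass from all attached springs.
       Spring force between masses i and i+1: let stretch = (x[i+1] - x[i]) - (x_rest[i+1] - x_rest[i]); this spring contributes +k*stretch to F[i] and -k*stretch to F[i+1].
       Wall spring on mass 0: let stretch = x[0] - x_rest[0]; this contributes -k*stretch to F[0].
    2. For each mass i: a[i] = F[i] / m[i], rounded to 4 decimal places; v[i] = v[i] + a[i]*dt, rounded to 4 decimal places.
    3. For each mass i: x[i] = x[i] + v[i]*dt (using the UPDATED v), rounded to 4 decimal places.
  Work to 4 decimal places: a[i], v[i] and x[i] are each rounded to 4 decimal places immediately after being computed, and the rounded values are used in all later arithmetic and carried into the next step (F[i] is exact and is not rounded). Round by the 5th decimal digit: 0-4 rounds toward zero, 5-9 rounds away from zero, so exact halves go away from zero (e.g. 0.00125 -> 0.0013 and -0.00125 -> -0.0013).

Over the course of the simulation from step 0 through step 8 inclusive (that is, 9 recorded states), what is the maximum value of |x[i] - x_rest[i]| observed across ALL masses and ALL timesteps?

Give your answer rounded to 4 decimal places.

Step 0: x=[4.0000 5.0000] v=[0.0000 0.0000]
Step 1: x=[3.7600 5.1600] v=[-1.2000 0.8000]
Step 2: x=[3.3312 5.4480] v=[-2.1440 1.4400]
Step 3: x=[2.8052 5.8067] v=[-2.6298 1.7933]
Step 4: x=[2.2949 6.1652] v=[-2.5513 1.7927]
Step 5: x=[1.9107 6.4541] v=[-1.9211 1.4446]
Step 6: x=[1.7371 6.6195] v=[-0.8680 0.8272]
Step 7: x=[1.8151 6.6343] v=[0.3901 0.0742]
Step 8: x=[2.1334 6.5036] v=[1.5917 -0.6535]
Max displacement = 1.2629

Answer: 1.2629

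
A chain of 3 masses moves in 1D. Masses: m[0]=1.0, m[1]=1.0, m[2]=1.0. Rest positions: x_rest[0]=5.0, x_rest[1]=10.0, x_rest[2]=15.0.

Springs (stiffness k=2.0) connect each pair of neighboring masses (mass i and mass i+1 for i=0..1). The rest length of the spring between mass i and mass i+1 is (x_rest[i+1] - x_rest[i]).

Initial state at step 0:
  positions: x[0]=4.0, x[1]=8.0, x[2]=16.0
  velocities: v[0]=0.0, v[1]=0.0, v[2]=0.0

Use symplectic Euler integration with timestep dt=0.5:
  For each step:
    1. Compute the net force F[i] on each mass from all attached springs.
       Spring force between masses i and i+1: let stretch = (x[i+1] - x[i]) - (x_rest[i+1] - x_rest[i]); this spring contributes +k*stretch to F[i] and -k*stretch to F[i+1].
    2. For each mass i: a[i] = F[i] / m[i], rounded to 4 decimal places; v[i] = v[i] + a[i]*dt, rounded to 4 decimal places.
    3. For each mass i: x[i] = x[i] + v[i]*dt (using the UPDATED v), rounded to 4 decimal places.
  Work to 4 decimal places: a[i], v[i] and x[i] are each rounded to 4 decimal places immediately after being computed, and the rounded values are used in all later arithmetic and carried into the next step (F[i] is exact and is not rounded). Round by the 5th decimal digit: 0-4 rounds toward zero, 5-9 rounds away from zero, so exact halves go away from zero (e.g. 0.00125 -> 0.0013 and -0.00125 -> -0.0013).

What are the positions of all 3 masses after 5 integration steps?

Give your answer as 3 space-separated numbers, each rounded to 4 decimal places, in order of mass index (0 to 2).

Answer: 5.5313 8.3750 14.0938

Derivation:
Step 0: x=[4.0000 8.0000 16.0000] v=[0.0000 0.0000 0.0000]
Step 1: x=[3.5000 10.0000 14.5000] v=[-1.0000 4.0000 -3.0000]
Step 2: x=[3.7500 11.0000 13.2500] v=[0.5000 2.0000 -2.5000]
Step 3: x=[5.1250 9.5000 13.3750] v=[2.7500 -3.0000 0.2500]
Step 4: x=[6.1875 7.7500 14.0625] v=[2.1250 -3.5000 1.3750]
Step 5: x=[5.5313 8.3750 14.0938] v=[-1.3125 1.2500 0.0625]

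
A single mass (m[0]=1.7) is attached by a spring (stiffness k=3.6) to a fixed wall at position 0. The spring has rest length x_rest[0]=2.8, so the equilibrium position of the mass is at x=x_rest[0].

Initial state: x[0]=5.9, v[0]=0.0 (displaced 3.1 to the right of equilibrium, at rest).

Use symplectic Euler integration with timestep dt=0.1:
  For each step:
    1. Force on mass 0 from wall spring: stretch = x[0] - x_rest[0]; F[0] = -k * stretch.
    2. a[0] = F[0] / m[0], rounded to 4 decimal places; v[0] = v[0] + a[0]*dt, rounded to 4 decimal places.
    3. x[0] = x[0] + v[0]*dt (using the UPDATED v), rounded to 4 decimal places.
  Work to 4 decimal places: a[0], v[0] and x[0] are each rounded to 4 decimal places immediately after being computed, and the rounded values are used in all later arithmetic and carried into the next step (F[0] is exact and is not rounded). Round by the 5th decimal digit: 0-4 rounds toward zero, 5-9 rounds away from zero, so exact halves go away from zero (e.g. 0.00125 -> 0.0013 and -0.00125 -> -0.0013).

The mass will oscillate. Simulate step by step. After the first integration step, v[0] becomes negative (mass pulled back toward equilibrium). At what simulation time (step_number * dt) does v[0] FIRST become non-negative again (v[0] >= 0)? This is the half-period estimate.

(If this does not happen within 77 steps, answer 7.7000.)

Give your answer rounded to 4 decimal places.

Answer: 2.2000

Derivation:
Step 0: x=[5.9000] v=[0.0000]
Step 1: x=[5.8344] v=[-0.6565]
Step 2: x=[5.7045] v=[-1.2991]
Step 3: x=[5.5131] v=[-1.9142]
Step 4: x=[5.2642] v=[-2.4887]
Step 5: x=[4.9632] v=[-3.0105]
Step 6: x=[4.6163] v=[-3.4686]
Step 7: x=[4.2310] v=[-3.8532]
Step 8: x=[3.8154] v=[-4.1562]
Step 9: x=[3.3783] v=[-4.3712]
Step 10: x=[2.9289] v=[-4.4937]
Step 11: x=[2.4768] v=[-4.5210]
Step 12: x=[2.0315] v=[-4.4526]
Step 13: x=[1.6025] v=[-4.2899]
Step 14: x=[1.1989] v=[-4.0363]
Step 15: x=[0.8292] v=[-3.6972]
Step 16: x=[0.5012] v=[-3.2799]
Step 17: x=[0.2219] v=[-2.7931]
Step 18: x=[-0.0028] v=[-2.2472]
Step 19: x=[-0.1682] v=[-1.6537]
Step 20: x=[-0.2707] v=[-1.0251]
Step 21: x=[-0.3082] v=[-0.3748]
Step 22: x=[-0.2799] v=[0.2834]
First v>=0 after going negative at step 22, time=2.2000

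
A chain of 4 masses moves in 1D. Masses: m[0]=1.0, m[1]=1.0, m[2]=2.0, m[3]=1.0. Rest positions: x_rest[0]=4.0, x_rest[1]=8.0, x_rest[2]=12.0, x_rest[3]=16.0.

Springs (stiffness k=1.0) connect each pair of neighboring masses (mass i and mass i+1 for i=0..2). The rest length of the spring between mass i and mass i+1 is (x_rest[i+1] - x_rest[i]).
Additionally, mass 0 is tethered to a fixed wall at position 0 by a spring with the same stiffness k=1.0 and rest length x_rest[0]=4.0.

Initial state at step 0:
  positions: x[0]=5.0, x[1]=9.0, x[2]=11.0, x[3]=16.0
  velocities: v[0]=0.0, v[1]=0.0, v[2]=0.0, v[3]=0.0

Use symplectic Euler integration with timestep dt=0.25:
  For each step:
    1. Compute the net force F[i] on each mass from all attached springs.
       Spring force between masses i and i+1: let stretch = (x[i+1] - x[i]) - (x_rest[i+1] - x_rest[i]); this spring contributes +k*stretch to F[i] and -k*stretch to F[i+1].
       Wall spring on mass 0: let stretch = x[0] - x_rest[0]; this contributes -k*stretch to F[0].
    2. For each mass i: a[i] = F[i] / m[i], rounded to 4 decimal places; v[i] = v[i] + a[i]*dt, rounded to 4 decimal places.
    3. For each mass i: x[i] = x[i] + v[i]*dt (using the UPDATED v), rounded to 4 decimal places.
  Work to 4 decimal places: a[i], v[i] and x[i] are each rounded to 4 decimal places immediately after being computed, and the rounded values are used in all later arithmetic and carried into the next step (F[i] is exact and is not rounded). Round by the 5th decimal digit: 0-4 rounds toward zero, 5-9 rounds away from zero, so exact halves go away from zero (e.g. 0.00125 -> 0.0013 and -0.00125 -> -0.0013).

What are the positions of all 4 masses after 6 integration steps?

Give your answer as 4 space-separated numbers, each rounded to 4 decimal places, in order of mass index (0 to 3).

Step 0: x=[5.0000 9.0000 11.0000 16.0000] v=[0.0000 0.0000 0.0000 0.0000]
Step 1: x=[4.9375 8.8750 11.0938 15.9375] v=[-0.2500 -0.5000 0.3750 -0.2500]
Step 2: x=[4.8125 8.6426 11.2696 15.8223] v=[-0.5000 -0.9297 0.7031 -0.4609]
Step 3: x=[4.6261 8.3350 11.5056 15.6725] v=[-0.7456 -1.2305 0.9438 -0.5991]
Step 4: x=[4.3824 7.9937 11.7727 15.5123] v=[-0.9749 -1.3651 1.0684 -0.6408]
Step 5: x=[4.0905 7.6629 12.0386 15.3684] v=[-1.1677 -1.3232 1.0635 -0.5757]
Step 6: x=[3.7662 7.3823 12.2718 15.2664] v=[-1.2972 -1.1224 0.9328 -0.4082]

Answer: 3.7662 7.3823 12.2718 15.2664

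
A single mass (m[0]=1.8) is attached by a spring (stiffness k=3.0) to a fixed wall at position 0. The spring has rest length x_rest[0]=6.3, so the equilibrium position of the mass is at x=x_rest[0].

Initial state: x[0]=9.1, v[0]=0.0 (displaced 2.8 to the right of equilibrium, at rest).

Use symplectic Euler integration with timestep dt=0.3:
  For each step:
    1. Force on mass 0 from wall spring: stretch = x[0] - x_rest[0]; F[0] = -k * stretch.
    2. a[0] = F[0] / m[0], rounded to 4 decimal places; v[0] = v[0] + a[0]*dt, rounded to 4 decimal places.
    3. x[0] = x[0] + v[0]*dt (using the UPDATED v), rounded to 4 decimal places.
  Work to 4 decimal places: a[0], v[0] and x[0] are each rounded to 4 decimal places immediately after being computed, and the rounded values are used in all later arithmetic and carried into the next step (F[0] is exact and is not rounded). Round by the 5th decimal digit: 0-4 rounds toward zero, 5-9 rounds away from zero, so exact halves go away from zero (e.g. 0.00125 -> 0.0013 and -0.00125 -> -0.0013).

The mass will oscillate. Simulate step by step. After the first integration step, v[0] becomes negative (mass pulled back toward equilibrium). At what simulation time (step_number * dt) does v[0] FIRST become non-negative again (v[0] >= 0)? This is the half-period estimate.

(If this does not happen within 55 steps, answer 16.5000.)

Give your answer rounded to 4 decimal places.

Step 0: x=[9.1000] v=[0.0000]
Step 1: x=[8.6800] v=[-1.4000]
Step 2: x=[7.9030] v=[-2.5900]
Step 3: x=[6.8856] v=[-3.3915]
Step 4: x=[5.7803] v=[-3.6843]
Step 5: x=[4.7530] v=[-3.4244]
Step 6: x=[3.9577] v=[-2.6509]
Step 7: x=[3.5138] v=[-1.4798]
Step 8: x=[3.4878] v=[-0.0867]
Step 9: x=[3.8836] v=[1.3194]
First v>=0 after going negative at step 9, time=2.7000

Answer: 2.7000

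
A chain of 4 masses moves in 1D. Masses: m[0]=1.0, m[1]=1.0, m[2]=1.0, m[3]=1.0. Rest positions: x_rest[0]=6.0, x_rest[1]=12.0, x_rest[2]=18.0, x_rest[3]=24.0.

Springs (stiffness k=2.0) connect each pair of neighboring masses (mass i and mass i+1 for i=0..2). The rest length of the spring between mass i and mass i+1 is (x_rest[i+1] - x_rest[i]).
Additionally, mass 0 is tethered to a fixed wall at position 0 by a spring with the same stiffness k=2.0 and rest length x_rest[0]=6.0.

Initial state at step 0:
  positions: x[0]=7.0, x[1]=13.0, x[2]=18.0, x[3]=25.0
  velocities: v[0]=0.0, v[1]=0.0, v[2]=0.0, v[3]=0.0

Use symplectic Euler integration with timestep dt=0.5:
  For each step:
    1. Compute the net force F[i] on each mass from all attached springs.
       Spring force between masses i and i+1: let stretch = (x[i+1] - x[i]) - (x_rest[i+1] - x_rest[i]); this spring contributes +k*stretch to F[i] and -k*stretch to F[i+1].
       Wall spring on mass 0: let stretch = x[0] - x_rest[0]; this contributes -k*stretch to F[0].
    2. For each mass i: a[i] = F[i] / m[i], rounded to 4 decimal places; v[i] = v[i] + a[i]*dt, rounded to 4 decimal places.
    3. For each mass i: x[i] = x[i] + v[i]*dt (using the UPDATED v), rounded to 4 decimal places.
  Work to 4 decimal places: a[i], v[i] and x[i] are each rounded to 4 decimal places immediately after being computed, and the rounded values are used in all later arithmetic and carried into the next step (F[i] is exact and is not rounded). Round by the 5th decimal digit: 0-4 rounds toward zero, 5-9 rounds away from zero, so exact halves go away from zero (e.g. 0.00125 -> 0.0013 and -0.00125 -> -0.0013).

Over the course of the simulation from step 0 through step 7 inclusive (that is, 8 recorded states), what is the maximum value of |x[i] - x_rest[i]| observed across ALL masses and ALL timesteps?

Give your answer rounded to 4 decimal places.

Step 0: x=[7.0000 13.0000 18.0000 25.0000] v=[0.0000 0.0000 0.0000 0.0000]
Step 1: x=[6.5000 12.5000 19.0000 24.5000] v=[-1.0000 -1.0000 2.0000 -1.0000]
Step 2: x=[5.7500 12.2500 19.5000 24.2500] v=[-1.5000 -0.5000 1.0000 -0.5000]
Step 3: x=[5.3750 12.3750 18.7500 24.6250] v=[-0.7500 0.2500 -1.5000 0.7500]
Step 4: x=[5.8125 12.1875 17.7500 25.0625] v=[0.8750 -0.3750 -2.0000 0.8750]
Step 5: x=[6.5313 11.5938 17.6250 24.8438] v=[1.4375 -1.1875 -0.2500 -0.4375]
Step 6: x=[6.5157 11.4844 18.0938 24.0157] v=[-0.0313 -0.2188 0.9376 -1.6563]
Step 7: x=[5.7266 12.1954 18.2189 23.2266] v=[-1.5783 1.4219 0.2501 -1.5782]
Max displacement = 1.5000

Answer: 1.5000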